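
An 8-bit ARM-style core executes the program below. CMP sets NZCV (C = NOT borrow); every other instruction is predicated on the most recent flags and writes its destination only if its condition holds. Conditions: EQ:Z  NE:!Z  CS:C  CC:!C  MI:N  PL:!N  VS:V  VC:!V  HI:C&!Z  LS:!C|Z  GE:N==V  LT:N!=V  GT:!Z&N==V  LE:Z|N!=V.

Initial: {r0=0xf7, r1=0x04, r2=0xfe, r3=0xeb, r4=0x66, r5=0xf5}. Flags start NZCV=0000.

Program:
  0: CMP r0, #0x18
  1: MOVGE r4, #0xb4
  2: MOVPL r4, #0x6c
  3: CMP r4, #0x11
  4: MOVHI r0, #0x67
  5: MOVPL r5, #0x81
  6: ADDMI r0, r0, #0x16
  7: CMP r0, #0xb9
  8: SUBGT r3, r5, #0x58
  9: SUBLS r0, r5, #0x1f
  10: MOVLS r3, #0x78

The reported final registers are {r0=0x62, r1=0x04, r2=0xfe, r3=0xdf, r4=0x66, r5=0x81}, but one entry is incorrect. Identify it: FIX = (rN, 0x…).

0: ✓ CMP  NZCV=1010
1: · MOVGE
2: · MOVPL
3: ✓ CMP  NZCV=0010
4: ✓ MOVHI  r0←0x67
5: ✓ MOVPL  r5←0x81
6: · ADDMI
7: ✓ CMP  NZCV=1001
8: ✓ SUBGT  r3←0x29
9: ✓ SUBLS  r0←0x62
10: ✓ MOVLS  r3←0x78

FIX = (r3, 0x78)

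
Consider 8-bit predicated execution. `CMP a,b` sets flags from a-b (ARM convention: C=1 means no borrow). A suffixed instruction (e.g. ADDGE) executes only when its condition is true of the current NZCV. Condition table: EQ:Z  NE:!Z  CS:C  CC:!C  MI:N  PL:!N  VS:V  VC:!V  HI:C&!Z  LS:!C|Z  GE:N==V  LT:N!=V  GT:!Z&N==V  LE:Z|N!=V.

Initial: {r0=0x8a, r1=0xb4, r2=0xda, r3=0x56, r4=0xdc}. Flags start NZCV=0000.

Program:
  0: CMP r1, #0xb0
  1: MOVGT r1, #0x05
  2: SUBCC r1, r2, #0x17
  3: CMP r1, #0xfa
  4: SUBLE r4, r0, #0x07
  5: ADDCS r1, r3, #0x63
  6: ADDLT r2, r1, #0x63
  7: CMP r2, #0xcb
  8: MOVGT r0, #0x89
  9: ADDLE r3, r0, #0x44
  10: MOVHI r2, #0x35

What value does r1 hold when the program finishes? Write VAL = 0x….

VAL = 0x05

[0] flags=0010 → (cmp)
[1] flags=0010 GT?T → r1=0x05
[2] flags=0010 CC?F → skip
[3] flags=0000 → (cmp)
[4] flags=0000 LE?F → skip
[5] flags=0000 CS?F → skip
[6] flags=0000 LT?F → skip
[7] flags=0010 → (cmp)
[8] flags=0010 GT?T → r0=0x89
[9] flags=0010 LE?F → skip
[10] flags=0010 HI?T → r2=0x35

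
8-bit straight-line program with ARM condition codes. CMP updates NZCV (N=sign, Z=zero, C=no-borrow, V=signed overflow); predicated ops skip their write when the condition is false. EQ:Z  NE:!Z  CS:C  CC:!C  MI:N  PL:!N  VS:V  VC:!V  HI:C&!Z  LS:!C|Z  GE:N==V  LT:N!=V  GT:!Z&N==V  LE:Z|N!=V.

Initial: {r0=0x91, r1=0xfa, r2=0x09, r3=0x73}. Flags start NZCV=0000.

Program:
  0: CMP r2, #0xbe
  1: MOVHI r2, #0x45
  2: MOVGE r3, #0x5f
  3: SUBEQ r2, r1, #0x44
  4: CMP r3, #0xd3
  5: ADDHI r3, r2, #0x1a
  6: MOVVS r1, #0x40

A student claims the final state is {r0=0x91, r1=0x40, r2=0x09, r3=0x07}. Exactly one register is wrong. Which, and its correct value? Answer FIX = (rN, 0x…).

[0] flags=0000 → (cmp)
[1] flags=0000 HI?F → skip
[2] flags=0000 GE?T → r3=0x5f
[3] flags=0000 EQ?F → skip
[4] flags=1001 → (cmp)
[5] flags=1001 HI?F → skip
[6] flags=1001 VS?T → r1=0x40

FIX = (r3, 0x5f)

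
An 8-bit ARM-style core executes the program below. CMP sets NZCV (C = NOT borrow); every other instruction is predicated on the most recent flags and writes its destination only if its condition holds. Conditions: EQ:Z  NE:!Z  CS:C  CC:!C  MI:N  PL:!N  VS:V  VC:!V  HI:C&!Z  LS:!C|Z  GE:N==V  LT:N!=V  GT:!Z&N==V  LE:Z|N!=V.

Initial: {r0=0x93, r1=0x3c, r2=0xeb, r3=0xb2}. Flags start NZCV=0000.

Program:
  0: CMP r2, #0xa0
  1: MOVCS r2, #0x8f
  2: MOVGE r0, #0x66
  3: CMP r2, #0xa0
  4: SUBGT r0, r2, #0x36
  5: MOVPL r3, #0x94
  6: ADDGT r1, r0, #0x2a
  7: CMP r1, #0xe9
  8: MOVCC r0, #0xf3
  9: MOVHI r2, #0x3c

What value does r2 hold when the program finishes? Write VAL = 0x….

[0] flags=0010 → (cmp)
[1] flags=0010 CS?T → r2=0x8f
[2] flags=0010 GE?T → r0=0x66
[3] flags=1000 → (cmp)
[4] flags=1000 GT?F → skip
[5] flags=1000 PL?F → skip
[6] flags=1000 GT?F → skip
[7] flags=0000 → (cmp)
[8] flags=0000 CC?T → r0=0xf3
[9] flags=0000 HI?F → skip

VAL = 0x8f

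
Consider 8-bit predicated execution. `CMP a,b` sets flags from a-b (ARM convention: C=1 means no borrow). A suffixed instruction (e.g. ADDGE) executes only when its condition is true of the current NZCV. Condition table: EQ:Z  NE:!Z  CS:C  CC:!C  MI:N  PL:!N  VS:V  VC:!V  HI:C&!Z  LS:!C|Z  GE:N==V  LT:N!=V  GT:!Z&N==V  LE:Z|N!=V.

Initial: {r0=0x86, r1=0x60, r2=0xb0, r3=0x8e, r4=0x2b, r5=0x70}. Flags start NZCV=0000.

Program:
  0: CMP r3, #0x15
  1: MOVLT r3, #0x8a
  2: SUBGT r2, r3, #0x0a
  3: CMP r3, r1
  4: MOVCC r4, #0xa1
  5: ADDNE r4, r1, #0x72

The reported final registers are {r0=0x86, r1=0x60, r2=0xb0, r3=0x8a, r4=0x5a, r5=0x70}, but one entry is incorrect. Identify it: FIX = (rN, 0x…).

FIX = (r4, 0xd2)

[0] flags=0011 → (cmp)
[1] flags=0011 LT?T → r3=0x8a
[2] flags=0011 GT?F → skip
[3] flags=0011 → (cmp)
[4] flags=0011 CC?F → skip
[5] flags=0011 NE?T → r4=0xd2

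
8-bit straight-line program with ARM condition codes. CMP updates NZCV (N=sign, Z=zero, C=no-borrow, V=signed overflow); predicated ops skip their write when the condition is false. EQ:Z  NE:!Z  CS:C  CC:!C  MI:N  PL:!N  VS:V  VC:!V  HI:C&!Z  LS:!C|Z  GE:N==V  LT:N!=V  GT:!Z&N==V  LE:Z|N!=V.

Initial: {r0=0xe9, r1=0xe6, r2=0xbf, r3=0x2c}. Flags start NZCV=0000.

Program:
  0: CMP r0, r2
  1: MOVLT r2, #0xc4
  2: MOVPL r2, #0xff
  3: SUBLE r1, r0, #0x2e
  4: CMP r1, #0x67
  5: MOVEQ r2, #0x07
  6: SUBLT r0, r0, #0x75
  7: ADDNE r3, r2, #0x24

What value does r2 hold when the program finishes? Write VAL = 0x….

VAL = 0xff

0: ✓ CMP  NZCV=0010
1: · MOVLT
2: ✓ MOVPL  r2←0xff
3: · SUBLE
4: ✓ CMP  NZCV=0011
5: · MOVEQ
6: ✓ SUBLT  r0←0x74
7: ✓ ADDNE  r3←0x23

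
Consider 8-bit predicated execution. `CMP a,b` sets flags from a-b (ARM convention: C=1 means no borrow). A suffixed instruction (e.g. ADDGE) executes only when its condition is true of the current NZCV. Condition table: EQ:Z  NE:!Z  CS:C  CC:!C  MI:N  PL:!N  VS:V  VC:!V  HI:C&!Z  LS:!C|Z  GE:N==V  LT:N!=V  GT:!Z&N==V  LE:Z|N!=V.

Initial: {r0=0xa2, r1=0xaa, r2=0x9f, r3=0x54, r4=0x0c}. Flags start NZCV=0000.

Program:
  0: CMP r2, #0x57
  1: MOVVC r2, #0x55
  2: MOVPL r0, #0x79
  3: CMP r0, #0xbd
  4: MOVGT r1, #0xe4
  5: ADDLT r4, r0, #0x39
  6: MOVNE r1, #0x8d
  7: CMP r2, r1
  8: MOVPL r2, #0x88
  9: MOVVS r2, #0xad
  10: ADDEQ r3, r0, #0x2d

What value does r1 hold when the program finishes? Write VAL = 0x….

VAL = 0x8d

[0] flags=0011 → (cmp)
[1] flags=0011 VC?F → skip
[2] flags=0011 PL?T → r0=0x79
[3] flags=1001 → (cmp)
[4] flags=1001 GT?T → r1=0xe4
[5] flags=1001 LT?F → skip
[6] flags=1001 NE?T → r1=0x8d
[7] flags=0010 → (cmp)
[8] flags=0010 PL?T → r2=0x88
[9] flags=0010 VS?F → skip
[10] flags=0010 EQ?F → skip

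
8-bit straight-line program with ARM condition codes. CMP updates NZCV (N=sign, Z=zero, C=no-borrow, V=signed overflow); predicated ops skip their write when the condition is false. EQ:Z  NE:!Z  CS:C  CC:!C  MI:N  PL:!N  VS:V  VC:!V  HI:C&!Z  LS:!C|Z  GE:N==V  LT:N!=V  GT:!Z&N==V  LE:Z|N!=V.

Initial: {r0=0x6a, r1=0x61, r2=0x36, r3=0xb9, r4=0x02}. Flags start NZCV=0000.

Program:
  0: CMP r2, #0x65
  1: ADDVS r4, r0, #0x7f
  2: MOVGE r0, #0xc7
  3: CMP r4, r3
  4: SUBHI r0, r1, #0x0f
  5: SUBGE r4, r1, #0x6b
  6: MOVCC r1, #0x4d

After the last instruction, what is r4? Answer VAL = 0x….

0: ✓ CMP  NZCV=1000
1: · ADDVS
2: · MOVGE
3: ✓ CMP  NZCV=0000
4: · SUBHI
5: ✓ SUBGE  r4←0xf6
6: ✓ MOVCC  r1←0x4d

VAL = 0xf6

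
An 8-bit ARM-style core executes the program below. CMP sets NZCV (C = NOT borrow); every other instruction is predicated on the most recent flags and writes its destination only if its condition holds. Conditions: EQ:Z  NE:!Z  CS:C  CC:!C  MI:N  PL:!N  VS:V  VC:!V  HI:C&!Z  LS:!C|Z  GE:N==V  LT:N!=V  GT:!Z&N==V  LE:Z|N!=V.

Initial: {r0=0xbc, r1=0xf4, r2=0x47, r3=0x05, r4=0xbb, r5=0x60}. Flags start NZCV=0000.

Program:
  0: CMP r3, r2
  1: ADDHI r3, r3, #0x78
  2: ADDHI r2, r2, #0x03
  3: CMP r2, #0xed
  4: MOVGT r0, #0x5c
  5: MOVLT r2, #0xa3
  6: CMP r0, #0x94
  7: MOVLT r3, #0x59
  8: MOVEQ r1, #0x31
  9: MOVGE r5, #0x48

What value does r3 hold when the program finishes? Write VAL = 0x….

0: ✓ CMP  NZCV=1000
1: · ADDHI
2: · ADDHI
3: ✓ CMP  NZCV=0000
4: ✓ MOVGT  r0←0x5c
5: · MOVLT
6: ✓ CMP  NZCV=1001
7: · MOVLT
8: · MOVEQ
9: ✓ MOVGE  r5←0x48

VAL = 0x05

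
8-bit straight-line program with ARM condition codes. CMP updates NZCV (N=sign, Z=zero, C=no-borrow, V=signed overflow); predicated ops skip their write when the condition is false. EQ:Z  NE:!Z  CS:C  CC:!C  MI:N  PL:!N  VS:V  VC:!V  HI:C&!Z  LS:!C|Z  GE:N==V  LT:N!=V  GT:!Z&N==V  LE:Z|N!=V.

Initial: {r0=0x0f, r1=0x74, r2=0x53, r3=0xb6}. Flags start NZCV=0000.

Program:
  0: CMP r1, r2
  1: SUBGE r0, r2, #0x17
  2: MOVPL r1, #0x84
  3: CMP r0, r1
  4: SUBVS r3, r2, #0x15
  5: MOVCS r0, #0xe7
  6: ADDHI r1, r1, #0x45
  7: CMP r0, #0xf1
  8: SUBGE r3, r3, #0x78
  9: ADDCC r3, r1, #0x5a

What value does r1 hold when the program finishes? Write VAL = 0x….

VAL = 0x84

[0] flags=0010 → (cmp)
[1] flags=0010 GE?T → r0=0x3c
[2] flags=0010 PL?T → r1=0x84
[3] flags=1001 → (cmp)
[4] flags=1001 VS?T → r3=0x3e
[5] flags=1001 CS?F → skip
[6] flags=1001 HI?F → skip
[7] flags=0000 → (cmp)
[8] flags=0000 GE?T → r3=0xc6
[9] flags=0000 CC?T → r3=0xde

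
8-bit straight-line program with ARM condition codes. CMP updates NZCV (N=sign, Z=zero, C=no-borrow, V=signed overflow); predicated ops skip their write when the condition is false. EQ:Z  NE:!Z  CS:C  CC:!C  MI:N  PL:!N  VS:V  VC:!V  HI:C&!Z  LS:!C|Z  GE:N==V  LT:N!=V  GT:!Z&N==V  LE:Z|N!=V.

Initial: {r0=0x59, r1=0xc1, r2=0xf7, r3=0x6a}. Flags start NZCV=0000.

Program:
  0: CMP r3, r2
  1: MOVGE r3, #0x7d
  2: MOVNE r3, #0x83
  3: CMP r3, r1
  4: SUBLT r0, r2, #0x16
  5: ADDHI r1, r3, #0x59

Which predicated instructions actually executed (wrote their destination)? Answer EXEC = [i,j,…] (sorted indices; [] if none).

[0] flags=0000 → (cmp)
[1] flags=0000 GE?T → r3=0x7d
[2] flags=0000 NE?T → r3=0x83
[3] flags=1000 → (cmp)
[4] flags=1000 LT?T → r0=0xe1
[5] flags=1000 HI?F → skip

EXEC = [1,2,4]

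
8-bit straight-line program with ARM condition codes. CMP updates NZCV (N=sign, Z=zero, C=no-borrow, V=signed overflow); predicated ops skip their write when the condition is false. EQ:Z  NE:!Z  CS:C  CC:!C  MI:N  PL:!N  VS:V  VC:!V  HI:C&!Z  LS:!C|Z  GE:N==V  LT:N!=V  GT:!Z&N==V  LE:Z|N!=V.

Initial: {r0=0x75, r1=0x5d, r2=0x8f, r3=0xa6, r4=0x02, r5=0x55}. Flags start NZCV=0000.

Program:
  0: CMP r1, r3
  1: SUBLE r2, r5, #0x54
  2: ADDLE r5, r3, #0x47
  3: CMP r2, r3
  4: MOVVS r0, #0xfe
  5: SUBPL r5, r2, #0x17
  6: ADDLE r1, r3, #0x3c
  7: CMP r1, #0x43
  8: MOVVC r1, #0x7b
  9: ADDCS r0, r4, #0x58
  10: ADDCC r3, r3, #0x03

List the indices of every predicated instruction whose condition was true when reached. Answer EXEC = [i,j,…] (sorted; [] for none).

EXEC = [6,8,9]

[0] flags=1001 → (cmp)
[1] flags=1001 LE?F → skip
[2] flags=1001 LE?F → skip
[3] flags=1000 → (cmp)
[4] flags=1000 VS?F → skip
[5] flags=1000 PL?F → skip
[6] flags=1000 LE?T → r1=0xe2
[7] flags=1010 → (cmp)
[8] flags=1010 VC?T → r1=0x7b
[9] flags=1010 CS?T → r0=0x5a
[10] flags=1010 CC?F → skip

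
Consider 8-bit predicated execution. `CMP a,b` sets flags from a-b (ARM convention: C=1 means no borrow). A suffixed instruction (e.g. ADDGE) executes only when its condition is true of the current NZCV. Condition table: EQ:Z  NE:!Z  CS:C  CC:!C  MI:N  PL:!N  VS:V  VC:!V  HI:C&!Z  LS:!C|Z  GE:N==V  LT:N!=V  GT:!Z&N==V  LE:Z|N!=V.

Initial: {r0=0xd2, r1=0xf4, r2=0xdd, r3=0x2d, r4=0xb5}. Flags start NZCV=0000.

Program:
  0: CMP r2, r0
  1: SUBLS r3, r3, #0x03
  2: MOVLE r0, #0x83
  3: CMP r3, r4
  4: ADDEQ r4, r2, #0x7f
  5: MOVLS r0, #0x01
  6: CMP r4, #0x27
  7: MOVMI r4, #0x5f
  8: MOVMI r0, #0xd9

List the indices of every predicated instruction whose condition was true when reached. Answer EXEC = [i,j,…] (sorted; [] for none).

EXEC = [5,7,8]

[0] flags=0010 → (cmp)
[1] flags=0010 LS?F → skip
[2] flags=0010 LE?F → skip
[3] flags=0000 → (cmp)
[4] flags=0000 EQ?F → skip
[5] flags=0000 LS?T → r0=0x01
[6] flags=1010 → (cmp)
[7] flags=1010 MI?T → r4=0x5f
[8] flags=1010 MI?T → r0=0xd9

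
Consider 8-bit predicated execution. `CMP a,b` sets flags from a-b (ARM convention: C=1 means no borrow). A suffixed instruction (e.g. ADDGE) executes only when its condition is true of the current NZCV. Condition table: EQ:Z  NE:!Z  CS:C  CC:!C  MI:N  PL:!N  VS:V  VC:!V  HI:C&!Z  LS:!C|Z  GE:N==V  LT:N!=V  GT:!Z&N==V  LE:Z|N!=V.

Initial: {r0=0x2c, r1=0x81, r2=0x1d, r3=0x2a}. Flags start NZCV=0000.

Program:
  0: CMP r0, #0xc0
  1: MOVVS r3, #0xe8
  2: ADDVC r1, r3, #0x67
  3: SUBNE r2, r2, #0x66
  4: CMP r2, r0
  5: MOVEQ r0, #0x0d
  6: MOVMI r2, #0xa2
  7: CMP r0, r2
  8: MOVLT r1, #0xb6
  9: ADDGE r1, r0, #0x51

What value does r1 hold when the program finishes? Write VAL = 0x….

VAL = 0x7d

0: ✓ CMP  NZCV=0000
1: · MOVVS
2: ✓ ADDVC  r1←0x91
3: ✓ SUBNE  r2←0xb7
4: ✓ CMP  NZCV=1010
5: · MOVEQ
6: ✓ MOVMI  r2←0xa2
7: ✓ CMP  NZCV=1001
8: · MOVLT
9: ✓ ADDGE  r1←0x7d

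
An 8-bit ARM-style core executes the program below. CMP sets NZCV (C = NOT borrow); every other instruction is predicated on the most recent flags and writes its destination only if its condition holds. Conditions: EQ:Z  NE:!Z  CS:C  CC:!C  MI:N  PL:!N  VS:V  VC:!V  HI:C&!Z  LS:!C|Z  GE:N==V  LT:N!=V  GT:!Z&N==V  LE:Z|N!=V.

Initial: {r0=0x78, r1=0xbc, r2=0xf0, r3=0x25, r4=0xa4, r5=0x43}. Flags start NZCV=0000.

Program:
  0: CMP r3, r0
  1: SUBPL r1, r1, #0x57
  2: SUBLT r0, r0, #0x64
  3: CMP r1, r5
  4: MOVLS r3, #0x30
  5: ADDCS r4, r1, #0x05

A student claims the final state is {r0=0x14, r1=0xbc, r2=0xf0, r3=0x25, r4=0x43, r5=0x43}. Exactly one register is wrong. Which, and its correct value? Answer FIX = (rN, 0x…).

0: ✓ CMP  NZCV=1000
1: · SUBPL
2: ✓ SUBLT  r0←0x14
3: ✓ CMP  NZCV=0011
4: · MOVLS
5: ✓ ADDCS  r4←0xc1

FIX = (r4, 0xc1)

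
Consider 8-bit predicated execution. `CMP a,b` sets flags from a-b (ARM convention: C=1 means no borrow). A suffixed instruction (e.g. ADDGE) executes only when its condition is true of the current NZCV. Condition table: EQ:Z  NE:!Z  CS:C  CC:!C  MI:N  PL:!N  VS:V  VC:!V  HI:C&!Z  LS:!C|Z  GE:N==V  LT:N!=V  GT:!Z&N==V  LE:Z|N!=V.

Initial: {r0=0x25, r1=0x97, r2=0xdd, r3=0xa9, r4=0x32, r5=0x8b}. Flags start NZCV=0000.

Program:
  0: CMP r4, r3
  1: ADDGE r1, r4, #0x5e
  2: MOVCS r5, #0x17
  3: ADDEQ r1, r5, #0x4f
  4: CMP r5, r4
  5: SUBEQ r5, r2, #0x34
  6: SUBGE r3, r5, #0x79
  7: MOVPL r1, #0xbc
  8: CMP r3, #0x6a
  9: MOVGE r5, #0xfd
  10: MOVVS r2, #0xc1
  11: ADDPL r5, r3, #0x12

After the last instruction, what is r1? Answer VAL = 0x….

VAL = 0xbc

0: ✓ CMP  NZCV=1001
1: ✓ ADDGE  r1←0x90
2: · MOVCS
3: · ADDEQ
4: ✓ CMP  NZCV=0011
5: · SUBEQ
6: · SUBGE
7: ✓ MOVPL  r1←0xbc
8: ✓ CMP  NZCV=0011
9: · MOVGE
10: ✓ MOVVS  r2←0xc1
11: ✓ ADDPL  r5←0xbb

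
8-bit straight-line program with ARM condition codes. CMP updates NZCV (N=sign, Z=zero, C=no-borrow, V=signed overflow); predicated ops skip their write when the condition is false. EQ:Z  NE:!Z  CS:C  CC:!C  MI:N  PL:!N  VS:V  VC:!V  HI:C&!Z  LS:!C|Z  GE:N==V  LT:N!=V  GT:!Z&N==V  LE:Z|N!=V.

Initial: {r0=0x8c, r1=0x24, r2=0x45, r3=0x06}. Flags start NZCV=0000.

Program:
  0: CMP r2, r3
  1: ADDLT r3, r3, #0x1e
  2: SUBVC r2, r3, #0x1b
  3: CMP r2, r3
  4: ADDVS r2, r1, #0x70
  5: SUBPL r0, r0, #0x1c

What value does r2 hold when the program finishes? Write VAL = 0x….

VAL = 0xeb

[0] flags=0010 → (cmp)
[1] flags=0010 LT?F → skip
[2] flags=0010 VC?T → r2=0xeb
[3] flags=1010 → (cmp)
[4] flags=1010 VS?F → skip
[5] flags=1010 PL?F → skip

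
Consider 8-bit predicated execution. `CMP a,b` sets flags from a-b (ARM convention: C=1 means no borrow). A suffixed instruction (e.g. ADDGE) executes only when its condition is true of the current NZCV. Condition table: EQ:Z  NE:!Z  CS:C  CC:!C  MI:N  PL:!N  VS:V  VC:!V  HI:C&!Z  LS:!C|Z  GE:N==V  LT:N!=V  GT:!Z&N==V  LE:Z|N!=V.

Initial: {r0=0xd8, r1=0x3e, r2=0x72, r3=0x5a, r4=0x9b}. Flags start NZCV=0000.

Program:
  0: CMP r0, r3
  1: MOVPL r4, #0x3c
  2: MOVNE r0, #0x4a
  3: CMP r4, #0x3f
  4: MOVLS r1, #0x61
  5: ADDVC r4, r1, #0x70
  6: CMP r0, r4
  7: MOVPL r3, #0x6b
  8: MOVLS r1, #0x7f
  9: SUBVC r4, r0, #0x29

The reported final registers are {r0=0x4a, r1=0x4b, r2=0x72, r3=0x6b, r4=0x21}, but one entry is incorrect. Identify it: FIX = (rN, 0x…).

[0] flags=0011 → (cmp)
[1] flags=0011 PL?T → r4=0x3c
[2] flags=0011 NE?T → r0=0x4a
[3] flags=1000 → (cmp)
[4] flags=1000 LS?T → r1=0x61
[5] flags=1000 VC?T → r4=0xd1
[6] flags=0000 → (cmp)
[7] flags=0000 PL?T → r3=0x6b
[8] flags=0000 LS?T → r1=0x7f
[9] flags=0000 VC?T → r4=0x21

FIX = (r1, 0x7f)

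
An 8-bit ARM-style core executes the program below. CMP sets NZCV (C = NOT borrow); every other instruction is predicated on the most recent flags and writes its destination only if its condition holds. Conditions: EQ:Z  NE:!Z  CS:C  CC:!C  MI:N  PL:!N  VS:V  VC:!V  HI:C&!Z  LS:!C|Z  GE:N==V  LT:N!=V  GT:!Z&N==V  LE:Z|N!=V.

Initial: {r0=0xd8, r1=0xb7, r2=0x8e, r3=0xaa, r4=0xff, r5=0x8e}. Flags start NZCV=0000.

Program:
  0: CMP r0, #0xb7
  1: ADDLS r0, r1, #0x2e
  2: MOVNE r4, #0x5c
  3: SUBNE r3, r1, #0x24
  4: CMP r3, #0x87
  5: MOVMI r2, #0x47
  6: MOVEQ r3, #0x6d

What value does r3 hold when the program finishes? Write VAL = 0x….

VAL = 0x93

[0] flags=0010 → (cmp)
[1] flags=0010 LS?F → skip
[2] flags=0010 NE?T → r4=0x5c
[3] flags=0010 NE?T → r3=0x93
[4] flags=0010 → (cmp)
[5] flags=0010 MI?F → skip
[6] flags=0010 EQ?F → skip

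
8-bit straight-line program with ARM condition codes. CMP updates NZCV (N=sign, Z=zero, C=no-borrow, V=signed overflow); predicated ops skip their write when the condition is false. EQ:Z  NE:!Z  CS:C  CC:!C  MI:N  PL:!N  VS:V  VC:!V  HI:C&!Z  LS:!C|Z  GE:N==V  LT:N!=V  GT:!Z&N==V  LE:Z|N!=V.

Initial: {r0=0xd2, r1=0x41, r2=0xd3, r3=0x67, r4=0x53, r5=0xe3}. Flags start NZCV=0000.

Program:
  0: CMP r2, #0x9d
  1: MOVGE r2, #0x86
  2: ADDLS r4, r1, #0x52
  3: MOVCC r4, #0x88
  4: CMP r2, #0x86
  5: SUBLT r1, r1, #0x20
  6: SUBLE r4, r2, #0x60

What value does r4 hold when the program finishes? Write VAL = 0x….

VAL = 0x26

0: ✓ CMP  NZCV=0010
1: ✓ MOVGE  r2←0x86
2: · ADDLS
3: · MOVCC
4: ✓ CMP  NZCV=0110
5: · SUBLT
6: ✓ SUBLE  r4←0x26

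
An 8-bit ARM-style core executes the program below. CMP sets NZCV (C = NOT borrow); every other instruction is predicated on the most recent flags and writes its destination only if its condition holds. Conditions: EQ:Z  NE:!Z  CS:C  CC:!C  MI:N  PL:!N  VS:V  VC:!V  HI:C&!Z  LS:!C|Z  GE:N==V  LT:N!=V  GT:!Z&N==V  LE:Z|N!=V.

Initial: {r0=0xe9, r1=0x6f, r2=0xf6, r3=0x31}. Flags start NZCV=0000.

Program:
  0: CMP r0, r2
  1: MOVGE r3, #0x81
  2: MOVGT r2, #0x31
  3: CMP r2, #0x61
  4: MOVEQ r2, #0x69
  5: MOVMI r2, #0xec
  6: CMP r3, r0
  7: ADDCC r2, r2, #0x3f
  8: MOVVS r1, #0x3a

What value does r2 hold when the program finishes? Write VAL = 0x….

VAL = 0x2b

[0] flags=1000 → (cmp)
[1] flags=1000 GE?F → skip
[2] flags=1000 GT?F → skip
[3] flags=1010 → (cmp)
[4] flags=1010 EQ?F → skip
[5] flags=1010 MI?T → r2=0xec
[6] flags=0000 → (cmp)
[7] flags=0000 CC?T → r2=0x2b
[8] flags=0000 VS?F → skip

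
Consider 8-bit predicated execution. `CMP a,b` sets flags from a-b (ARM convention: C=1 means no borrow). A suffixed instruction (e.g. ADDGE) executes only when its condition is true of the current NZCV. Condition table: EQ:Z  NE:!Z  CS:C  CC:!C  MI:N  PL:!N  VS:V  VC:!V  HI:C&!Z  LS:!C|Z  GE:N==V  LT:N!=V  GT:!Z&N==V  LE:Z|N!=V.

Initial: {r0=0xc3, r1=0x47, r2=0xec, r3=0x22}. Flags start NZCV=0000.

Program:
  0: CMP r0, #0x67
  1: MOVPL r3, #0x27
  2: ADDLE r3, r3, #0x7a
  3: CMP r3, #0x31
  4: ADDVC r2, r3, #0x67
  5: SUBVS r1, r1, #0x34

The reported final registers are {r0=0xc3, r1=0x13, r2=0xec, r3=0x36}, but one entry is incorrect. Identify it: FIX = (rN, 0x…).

FIX = (r3, 0xa1)

0: ✓ CMP  NZCV=0011
1: ✓ MOVPL  r3←0x27
2: ✓ ADDLE  r3←0xa1
3: ✓ CMP  NZCV=0011
4: · ADDVC
5: ✓ SUBVS  r1←0x13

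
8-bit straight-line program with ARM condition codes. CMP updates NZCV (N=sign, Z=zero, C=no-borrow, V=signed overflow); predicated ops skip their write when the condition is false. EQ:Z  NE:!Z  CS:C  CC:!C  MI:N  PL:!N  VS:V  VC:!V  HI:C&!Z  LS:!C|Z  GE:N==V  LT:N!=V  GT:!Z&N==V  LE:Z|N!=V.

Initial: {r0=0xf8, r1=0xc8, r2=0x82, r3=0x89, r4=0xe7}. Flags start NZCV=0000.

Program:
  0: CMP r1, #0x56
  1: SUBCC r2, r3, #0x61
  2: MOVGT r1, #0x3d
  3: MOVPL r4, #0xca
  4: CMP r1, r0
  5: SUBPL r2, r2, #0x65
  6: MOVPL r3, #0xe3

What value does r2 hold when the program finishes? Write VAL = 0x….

0: ✓ CMP  NZCV=0011
1: · SUBCC
2: · MOVGT
3: ✓ MOVPL  r4←0xca
4: ✓ CMP  NZCV=1000
5: · SUBPL
6: · MOVPL

VAL = 0x82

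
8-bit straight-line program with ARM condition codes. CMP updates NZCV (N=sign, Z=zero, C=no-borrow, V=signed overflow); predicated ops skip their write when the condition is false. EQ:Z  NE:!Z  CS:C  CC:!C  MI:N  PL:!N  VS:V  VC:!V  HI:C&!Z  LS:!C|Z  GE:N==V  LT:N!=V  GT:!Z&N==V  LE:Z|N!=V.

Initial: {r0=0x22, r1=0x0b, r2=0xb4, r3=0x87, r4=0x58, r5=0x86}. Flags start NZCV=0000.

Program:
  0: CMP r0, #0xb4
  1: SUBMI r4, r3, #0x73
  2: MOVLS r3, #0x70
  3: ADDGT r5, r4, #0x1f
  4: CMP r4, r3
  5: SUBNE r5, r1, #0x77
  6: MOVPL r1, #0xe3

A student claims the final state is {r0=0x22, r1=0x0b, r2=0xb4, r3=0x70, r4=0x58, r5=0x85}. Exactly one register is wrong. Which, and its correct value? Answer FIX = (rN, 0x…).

FIX = (r5, 0x94)

[0] flags=0000 → (cmp)
[1] flags=0000 MI?F → skip
[2] flags=0000 LS?T → r3=0x70
[3] flags=0000 GT?T → r5=0x77
[4] flags=1000 → (cmp)
[5] flags=1000 NE?T → r5=0x94
[6] flags=1000 PL?F → skip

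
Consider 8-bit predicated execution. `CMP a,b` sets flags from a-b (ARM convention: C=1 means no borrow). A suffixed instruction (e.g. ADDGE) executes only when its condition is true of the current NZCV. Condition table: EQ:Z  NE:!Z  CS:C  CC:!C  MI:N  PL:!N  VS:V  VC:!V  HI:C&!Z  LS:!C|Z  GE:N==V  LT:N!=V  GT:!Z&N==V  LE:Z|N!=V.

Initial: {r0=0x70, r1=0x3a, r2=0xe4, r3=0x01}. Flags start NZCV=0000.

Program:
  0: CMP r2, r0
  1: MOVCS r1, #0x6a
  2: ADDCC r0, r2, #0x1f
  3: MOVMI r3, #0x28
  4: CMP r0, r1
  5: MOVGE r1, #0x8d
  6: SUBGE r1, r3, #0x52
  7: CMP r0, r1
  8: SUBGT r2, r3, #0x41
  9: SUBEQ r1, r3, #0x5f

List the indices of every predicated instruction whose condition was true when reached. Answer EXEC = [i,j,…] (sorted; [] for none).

EXEC = [1,5,6,8]

[0] flags=0011 → (cmp)
[1] flags=0011 CS?T → r1=0x6a
[2] flags=0011 CC?F → skip
[3] flags=0011 MI?F → skip
[4] flags=0010 → (cmp)
[5] flags=0010 GE?T → r1=0x8d
[6] flags=0010 GE?T → r1=0xaf
[7] flags=1001 → (cmp)
[8] flags=1001 GT?T → r2=0xc0
[9] flags=1001 EQ?F → skip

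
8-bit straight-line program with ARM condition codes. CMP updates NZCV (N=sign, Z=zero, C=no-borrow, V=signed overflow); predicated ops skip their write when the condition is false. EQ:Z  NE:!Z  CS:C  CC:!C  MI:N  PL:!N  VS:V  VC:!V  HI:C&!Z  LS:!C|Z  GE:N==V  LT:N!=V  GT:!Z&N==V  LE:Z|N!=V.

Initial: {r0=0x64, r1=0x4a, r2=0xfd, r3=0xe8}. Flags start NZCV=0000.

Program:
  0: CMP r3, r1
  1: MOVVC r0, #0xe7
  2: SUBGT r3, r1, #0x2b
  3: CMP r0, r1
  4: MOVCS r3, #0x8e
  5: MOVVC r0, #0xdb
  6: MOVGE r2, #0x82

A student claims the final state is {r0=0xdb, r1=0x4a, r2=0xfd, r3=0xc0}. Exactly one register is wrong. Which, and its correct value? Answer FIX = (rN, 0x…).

FIX = (r3, 0x8e)

[0] flags=1010 → (cmp)
[1] flags=1010 VC?T → r0=0xe7
[2] flags=1010 GT?F → skip
[3] flags=1010 → (cmp)
[4] flags=1010 CS?T → r3=0x8e
[5] flags=1010 VC?T → r0=0xdb
[6] flags=1010 GE?F → skip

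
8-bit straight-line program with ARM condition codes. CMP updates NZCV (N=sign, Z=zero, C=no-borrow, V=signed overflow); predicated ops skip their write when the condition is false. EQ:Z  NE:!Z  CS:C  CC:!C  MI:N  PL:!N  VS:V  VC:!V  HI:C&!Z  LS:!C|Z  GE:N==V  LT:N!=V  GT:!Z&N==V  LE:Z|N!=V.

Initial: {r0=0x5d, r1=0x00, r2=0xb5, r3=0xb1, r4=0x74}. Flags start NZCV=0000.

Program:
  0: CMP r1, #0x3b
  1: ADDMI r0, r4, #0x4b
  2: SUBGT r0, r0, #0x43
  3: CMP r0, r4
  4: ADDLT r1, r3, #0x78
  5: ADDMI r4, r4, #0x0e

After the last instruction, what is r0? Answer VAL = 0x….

0: ✓ CMP  NZCV=1000
1: ✓ ADDMI  r0←0xbf
2: · SUBGT
3: ✓ CMP  NZCV=0011
4: ✓ ADDLT  r1←0x29
5: · ADDMI

VAL = 0xbf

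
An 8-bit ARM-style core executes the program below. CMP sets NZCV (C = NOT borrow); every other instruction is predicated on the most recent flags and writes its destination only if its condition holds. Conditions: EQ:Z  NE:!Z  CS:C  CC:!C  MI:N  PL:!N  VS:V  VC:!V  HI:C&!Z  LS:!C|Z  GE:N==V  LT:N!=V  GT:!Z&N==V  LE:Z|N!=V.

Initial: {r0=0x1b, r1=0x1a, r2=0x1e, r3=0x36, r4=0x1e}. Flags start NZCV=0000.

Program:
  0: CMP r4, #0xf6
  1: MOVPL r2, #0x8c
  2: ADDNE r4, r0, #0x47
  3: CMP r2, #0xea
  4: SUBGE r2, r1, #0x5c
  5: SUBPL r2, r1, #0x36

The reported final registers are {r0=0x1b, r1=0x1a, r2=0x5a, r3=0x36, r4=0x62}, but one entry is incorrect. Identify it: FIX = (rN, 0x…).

FIX = (r2, 0x8c)

0: ✓ CMP  NZCV=0000
1: ✓ MOVPL  r2←0x8c
2: ✓ ADDNE  r4←0x62
3: ✓ CMP  NZCV=1000
4: · SUBGE
5: · SUBPL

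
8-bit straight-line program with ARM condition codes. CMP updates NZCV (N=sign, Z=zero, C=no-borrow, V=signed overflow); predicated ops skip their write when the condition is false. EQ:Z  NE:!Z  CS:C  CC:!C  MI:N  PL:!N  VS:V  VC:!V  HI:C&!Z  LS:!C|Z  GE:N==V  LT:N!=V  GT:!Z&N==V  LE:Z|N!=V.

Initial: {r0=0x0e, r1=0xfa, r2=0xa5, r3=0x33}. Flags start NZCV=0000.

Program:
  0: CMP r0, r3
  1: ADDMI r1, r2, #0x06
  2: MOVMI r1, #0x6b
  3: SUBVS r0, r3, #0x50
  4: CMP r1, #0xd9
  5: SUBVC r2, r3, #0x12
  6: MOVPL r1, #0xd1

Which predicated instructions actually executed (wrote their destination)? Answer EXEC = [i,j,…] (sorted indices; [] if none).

[0] flags=1000 → (cmp)
[1] flags=1000 MI?T → r1=0xab
[2] flags=1000 MI?T → r1=0x6b
[3] flags=1000 VS?F → skip
[4] flags=1001 → (cmp)
[5] flags=1001 VC?F → skip
[6] flags=1001 PL?F → skip

EXEC = [1,2]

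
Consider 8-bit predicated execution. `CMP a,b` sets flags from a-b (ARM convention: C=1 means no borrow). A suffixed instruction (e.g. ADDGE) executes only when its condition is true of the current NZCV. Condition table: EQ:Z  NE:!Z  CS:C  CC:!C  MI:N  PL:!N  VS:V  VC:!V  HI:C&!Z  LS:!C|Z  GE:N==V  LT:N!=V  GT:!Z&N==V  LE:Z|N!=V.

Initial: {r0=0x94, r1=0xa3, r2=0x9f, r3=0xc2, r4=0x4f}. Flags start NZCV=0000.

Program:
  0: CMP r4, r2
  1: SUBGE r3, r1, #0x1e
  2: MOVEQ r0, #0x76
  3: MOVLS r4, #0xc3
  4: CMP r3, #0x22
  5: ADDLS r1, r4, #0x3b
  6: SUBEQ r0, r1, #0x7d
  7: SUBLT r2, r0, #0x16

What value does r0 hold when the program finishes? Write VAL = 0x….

VAL = 0x94

0: ✓ CMP  NZCV=1001
1: ✓ SUBGE  r3←0x85
2: · MOVEQ
3: ✓ MOVLS  r4←0xc3
4: ✓ CMP  NZCV=0011
5: · ADDLS
6: · SUBEQ
7: ✓ SUBLT  r2←0x7e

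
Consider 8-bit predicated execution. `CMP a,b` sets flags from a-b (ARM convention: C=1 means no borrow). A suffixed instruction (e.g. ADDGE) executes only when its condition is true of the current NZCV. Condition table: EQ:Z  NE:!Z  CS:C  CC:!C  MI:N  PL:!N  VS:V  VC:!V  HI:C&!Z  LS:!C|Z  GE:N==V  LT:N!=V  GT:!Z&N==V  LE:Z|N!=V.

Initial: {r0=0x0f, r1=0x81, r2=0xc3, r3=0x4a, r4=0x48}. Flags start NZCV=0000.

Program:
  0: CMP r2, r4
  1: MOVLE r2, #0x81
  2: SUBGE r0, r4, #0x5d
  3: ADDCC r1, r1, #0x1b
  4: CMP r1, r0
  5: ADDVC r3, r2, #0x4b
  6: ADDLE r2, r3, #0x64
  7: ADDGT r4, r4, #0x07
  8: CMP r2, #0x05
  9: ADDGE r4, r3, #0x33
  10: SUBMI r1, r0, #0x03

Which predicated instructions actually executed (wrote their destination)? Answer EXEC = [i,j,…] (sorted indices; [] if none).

0: ✓ CMP  NZCV=0011
1: ✓ MOVLE  r2←0x81
2: · SUBGE
3: · ADDCC
4: ✓ CMP  NZCV=0011
5: · ADDVC
6: ✓ ADDLE  r2←0xae
7: · ADDGT
8: ✓ CMP  NZCV=1010
9: · ADDGE
10: ✓ SUBMI  r1←0x0c

EXEC = [1,6,10]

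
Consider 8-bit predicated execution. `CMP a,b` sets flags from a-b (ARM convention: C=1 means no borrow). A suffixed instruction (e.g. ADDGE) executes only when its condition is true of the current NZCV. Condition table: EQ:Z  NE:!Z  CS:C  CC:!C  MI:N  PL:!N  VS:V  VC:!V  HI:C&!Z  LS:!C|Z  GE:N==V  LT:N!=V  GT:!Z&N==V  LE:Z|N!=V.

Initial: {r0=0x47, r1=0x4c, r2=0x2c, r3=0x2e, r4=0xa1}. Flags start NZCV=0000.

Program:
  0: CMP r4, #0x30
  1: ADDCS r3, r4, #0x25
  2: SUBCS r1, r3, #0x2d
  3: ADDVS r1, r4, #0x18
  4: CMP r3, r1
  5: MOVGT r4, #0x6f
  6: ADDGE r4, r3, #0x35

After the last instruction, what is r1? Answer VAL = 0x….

VAL = 0xb9

0: ✓ CMP  NZCV=0011
1: ✓ ADDCS  r3←0xc6
2: ✓ SUBCS  r1←0x99
3: ✓ ADDVS  r1←0xb9
4: ✓ CMP  NZCV=0010
5: ✓ MOVGT  r4←0x6f
6: ✓ ADDGE  r4←0xfb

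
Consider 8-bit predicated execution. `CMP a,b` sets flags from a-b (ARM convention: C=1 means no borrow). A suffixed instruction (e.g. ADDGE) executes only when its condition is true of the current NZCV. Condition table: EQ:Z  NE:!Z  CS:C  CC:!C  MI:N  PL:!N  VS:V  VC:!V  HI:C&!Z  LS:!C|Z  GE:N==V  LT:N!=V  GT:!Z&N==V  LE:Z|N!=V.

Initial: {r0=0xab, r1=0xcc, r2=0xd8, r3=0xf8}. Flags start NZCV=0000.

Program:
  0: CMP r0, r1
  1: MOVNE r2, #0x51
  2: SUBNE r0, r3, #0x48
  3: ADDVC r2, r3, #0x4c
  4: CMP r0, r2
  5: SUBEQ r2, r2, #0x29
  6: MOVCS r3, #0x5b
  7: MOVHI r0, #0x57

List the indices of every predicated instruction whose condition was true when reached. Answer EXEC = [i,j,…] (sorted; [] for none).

[0] flags=1000 → (cmp)
[1] flags=1000 NE?T → r2=0x51
[2] flags=1000 NE?T → r0=0xb0
[3] flags=1000 VC?T → r2=0x44
[4] flags=0011 → (cmp)
[5] flags=0011 EQ?F → skip
[6] flags=0011 CS?T → r3=0x5b
[7] flags=0011 HI?T → r0=0x57

EXEC = [1,2,3,6,7]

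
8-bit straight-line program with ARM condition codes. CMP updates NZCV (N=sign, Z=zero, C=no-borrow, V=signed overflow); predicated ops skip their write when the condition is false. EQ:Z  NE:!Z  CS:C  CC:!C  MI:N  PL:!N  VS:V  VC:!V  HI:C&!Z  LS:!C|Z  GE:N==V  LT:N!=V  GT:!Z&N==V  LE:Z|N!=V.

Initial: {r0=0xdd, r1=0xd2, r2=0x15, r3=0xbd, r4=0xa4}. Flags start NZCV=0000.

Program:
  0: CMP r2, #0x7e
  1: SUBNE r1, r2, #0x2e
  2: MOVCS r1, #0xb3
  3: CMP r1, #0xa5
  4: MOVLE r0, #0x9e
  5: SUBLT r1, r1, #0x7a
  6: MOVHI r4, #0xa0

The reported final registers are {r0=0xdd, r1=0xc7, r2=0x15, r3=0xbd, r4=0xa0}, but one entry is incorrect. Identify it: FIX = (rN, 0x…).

FIX = (r1, 0xe7)

[0] flags=1000 → (cmp)
[1] flags=1000 NE?T → r1=0xe7
[2] flags=1000 CS?F → skip
[3] flags=0010 → (cmp)
[4] flags=0010 LE?F → skip
[5] flags=0010 LT?F → skip
[6] flags=0010 HI?T → r4=0xa0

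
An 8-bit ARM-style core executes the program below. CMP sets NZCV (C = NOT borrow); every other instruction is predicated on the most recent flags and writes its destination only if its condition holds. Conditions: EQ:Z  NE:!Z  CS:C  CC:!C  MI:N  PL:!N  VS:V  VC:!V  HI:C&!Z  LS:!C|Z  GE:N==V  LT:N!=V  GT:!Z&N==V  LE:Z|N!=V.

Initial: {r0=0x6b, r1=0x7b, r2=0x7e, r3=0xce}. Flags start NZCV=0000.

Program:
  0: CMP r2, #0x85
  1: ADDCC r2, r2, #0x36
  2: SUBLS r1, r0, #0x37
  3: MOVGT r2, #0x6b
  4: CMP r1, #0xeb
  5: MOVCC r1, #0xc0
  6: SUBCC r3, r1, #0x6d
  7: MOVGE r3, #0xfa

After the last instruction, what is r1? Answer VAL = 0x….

0: ✓ CMP  NZCV=1001
1: ✓ ADDCC  r2←0xb4
2: ✓ SUBLS  r1←0x34
3: ✓ MOVGT  r2←0x6b
4: ✓ CMP  NZCV=0000
5: ✓ MOVCC  r1←0xc0
6: ✓ SUBCC  r3←0x53
7: ✓ MOVGE  r3←0xfa

VAL = 0xc0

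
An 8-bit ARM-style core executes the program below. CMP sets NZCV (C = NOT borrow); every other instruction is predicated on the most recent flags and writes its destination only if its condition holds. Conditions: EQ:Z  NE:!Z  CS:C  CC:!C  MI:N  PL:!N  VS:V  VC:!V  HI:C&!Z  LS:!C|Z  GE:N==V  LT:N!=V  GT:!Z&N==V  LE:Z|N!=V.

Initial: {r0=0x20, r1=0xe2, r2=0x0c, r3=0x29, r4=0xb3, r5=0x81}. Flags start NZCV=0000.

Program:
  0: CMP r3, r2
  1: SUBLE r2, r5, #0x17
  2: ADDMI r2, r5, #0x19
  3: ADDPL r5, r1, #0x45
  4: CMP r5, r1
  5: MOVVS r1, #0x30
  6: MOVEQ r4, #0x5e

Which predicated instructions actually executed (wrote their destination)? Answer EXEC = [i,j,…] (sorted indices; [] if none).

EXEC = [3]

0: ✓ CMP  NZCV=0010
1: · SUBLE
2: · ADDMI
3: ✓ ADDPL  r5←0x27
4: ✓ CMP  NZCV=0000
5: · MOVVS
6: · MOVEQ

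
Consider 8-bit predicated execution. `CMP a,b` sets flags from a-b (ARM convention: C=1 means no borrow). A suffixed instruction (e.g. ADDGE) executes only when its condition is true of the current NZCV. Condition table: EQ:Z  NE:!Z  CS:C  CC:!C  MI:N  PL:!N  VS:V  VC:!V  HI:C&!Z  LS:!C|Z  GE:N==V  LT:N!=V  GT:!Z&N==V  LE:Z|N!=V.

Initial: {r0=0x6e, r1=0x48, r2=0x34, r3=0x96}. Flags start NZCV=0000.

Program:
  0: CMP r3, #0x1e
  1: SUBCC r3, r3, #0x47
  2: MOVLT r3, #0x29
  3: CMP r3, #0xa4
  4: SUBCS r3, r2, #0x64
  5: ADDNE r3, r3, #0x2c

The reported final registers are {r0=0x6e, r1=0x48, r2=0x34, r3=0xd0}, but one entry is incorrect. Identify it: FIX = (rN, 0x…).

0: ✓ CMP  NZCV=0011
1: · SUBCC
2: ✓ MOVLT  r3←0x29
3: ✓ CMP  NZCV=1001
4: · SUBCS
5: ✓ ADDNE  r3←0x55

FIX = (r3, 0x55)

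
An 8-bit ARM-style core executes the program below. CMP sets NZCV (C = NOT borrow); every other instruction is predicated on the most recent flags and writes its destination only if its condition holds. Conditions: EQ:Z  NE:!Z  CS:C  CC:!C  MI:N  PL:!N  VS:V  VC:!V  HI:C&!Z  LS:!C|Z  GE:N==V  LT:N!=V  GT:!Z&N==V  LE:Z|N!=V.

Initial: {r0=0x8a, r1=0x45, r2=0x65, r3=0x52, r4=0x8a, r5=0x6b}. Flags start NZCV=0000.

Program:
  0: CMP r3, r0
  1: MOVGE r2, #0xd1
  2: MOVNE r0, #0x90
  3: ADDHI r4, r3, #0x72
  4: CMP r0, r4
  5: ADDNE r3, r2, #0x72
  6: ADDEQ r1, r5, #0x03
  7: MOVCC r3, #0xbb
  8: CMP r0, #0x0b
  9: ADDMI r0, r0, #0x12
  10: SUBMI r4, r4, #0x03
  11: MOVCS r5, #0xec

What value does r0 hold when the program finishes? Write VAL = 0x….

[0] flags=1001 → (cmp)
[1] flags=1001 GE?T → r2=0xd1
[2] flags=1001 NE?T → r0=0x90
[3] flags=1001 HI?F → skip
[4] flags=0010 → (cmp)
[5] flags=0010 NE?T → r3=0x43
[6] flags=0010 EQ?F → skip
[7] flags=0010 CC?F → skip
[8] flags=1010 → (cmp)
[9] flags=1010 MI?T → r0=0xa2
[10] flags=1010 MI?T → r4=0x87
[11] flags=1010 CS?T → r5=0xec

VAL = 0xa2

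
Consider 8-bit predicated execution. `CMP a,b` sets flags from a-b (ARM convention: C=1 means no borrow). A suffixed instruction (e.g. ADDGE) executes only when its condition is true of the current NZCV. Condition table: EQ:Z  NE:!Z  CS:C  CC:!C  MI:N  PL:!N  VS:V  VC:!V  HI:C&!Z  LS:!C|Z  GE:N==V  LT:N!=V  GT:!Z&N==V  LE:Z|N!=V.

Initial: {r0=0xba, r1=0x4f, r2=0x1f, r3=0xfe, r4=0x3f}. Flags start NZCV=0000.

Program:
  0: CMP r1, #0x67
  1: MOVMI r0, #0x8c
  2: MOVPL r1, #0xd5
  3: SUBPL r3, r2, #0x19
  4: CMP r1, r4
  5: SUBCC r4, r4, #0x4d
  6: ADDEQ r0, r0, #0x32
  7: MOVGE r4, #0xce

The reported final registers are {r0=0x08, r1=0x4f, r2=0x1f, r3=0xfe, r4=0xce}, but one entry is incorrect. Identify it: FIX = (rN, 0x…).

FIX = (r0, 0x8c)

0: ✓ CMP  NZCV=1000
1: ✓ MOVMI  r0←0x8c
2: · MOVPL
3: · SUBPL
4: ✓ CMP  NZCV=0010
5: · SUBCC
6: · ADDEQ
7: ✓ MOVGE  r4←0xce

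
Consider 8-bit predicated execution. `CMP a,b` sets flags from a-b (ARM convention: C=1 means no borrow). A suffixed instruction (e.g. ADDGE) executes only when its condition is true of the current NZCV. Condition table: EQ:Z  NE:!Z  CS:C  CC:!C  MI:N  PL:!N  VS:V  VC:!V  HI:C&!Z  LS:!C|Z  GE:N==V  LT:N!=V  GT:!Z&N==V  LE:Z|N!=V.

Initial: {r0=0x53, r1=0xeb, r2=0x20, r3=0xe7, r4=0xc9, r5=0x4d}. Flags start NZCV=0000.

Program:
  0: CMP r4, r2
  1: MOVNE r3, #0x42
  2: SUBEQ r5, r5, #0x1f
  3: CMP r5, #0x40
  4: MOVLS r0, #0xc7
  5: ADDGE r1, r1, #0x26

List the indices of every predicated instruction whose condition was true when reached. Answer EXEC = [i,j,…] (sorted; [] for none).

0: ✓ CMP  NZCV=1010
1: ✓ MOVNE  r3←0x42
2: · SUBEQ
3: ✓ CMP  NZCV=0010
4: · MOVLS
5: ✓ ADDGE  r1←0x11

EXEC = [1,5]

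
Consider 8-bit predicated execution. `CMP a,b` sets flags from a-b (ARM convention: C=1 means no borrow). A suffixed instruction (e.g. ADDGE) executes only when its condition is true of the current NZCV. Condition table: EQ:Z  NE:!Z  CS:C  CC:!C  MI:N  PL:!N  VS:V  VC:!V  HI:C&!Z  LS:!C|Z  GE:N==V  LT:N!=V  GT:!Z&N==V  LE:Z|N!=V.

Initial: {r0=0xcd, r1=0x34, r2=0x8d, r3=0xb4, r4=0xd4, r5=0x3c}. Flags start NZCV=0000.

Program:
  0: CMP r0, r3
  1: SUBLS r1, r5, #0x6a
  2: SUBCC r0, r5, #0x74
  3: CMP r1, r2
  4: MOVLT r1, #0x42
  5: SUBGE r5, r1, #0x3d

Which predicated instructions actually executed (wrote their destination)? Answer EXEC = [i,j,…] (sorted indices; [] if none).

EXEC = [5]

0: ✓ CMP  NZCV=0010
1: · SUBLS
2: · SUBCC
3: ✓ CMP  NZCV=1001
4: · MOVLT
5: ✓ SUBGE  r5←0xf7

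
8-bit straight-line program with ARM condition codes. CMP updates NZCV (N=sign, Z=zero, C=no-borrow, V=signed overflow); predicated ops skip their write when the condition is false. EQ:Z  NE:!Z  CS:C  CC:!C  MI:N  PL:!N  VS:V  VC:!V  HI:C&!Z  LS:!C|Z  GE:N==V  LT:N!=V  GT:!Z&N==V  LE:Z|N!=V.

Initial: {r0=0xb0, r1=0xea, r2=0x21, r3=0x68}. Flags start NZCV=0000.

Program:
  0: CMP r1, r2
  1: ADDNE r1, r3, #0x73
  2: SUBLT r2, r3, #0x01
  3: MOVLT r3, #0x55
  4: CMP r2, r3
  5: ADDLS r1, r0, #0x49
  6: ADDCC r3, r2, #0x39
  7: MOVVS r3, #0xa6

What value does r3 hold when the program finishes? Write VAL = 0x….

0: ✓ CMP  NZCV=1010
1: ✓ ADDNE  r1←0xdb
2: ✓ SUBLT  r2←0x67
3: ✓ MOVLT  r3←0x55
4: ✓ CMP  NZCV=0010
5: · ADDLS
6: · ADDCC
7: · MOVVS

VAL = 0x55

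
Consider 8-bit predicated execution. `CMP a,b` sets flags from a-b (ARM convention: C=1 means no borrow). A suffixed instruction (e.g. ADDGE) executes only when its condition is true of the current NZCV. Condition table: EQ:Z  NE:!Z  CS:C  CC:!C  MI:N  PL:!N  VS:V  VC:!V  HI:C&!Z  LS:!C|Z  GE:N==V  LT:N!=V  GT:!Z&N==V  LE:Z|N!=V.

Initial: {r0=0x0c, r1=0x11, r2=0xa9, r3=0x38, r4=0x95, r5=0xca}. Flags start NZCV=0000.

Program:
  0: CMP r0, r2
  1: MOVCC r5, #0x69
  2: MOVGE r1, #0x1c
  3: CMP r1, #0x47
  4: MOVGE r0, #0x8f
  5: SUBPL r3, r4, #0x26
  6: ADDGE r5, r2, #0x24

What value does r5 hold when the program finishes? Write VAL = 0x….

0: ✓ CMP  NZCV=0000
1: ✓ MOVCC  r5←0x69
2: ✓ MOVGE  r1←0x1c
3: ✓ CMP  NZCV=1000
4: · MOVGE
5: · SUBPL
6: · ADDGE

VAL = 0x69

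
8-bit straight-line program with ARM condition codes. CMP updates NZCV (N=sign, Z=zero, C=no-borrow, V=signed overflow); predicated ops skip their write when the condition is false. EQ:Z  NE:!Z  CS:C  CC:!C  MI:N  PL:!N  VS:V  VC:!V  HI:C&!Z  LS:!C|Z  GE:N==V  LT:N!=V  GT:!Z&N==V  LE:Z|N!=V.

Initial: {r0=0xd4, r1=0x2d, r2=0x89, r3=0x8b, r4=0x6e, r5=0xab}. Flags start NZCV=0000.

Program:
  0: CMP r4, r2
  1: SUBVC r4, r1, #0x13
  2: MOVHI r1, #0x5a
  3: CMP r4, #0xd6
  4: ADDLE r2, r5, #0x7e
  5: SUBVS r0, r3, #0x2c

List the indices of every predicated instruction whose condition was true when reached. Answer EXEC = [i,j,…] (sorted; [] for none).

EXEC = [5]

0: ✓ CMP  NZCV=1001
1: · SUBVC
2: · MOVHI
3: ✓ CMP  NZCV=1001
4: · ADDLE
5: ✓ SUBVS  r0←0x5f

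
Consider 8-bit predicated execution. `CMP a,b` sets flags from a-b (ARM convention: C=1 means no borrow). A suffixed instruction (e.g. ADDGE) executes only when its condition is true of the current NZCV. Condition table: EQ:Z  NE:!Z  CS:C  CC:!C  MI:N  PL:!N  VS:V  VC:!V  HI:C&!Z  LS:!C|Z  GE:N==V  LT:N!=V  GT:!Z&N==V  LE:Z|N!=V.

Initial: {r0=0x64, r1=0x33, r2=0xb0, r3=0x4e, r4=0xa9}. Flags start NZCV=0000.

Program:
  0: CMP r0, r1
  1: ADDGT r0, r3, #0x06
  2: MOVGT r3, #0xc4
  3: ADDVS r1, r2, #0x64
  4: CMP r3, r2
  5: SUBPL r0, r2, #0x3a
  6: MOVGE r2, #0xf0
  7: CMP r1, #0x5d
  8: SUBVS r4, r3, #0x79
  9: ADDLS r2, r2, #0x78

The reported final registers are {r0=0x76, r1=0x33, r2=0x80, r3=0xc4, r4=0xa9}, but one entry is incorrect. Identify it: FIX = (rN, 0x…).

FIX = (r2, 0x68)

[0] flags=0010 → (cmp)
[1] flags=0010 GT?T → r0=0x54
[2] flags=0010 GT?T → r3=0xc4
[3] flags=0010 VS?F → skip
[4] flags=0010 → (cmp)
[5] flags=0010 PL?T → r0=0x76
[6] flags=0010 GE?T → r2=0xf0
[7] flags=1000 → (cmp)
[8] flags=1000 VS?F → skip
[9] flags=1000 LS?T → r2=0x68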